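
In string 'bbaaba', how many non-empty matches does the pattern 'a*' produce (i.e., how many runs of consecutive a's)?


Pattern 'a*' matches zero or more a's. We want non-empty runs of consecutive a's.
String: 'bbaaba'
Walking through the string to find runs of a's:
  Run 1: positions 2-3 -> 'aa'
  Run 2: positions 5-5 -> 'a'
Non-empty runs found: ['aa', 'a']
Count: 2

2


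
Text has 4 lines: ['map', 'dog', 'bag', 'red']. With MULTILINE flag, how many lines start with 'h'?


With MULTILINE flag, ^ matches the start of each line.
Lines: ['map', 'dog', 'bag', 'red']
Checking which lines start with 'h':
  Line 1: 'map' -> no
  Line 2: 'dog' -> no
  Line 3: 'bag' -> no
  Line 4: 'red' -> no
Matching lines: []
Count: 0

0


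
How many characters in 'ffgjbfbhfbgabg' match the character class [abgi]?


Character class [abgi] matches any of: {a, b, g, i}
Scanning string 'ffgjbfbhfbgabg' character by character:
  pos 0: 'f' -> no
  pos 1: 'f' -> no
  pos 2: 'g' -> MATCH
  pos 3: 'j' -> no
  pos 4: 'b' -> MATCH
  pos 5: 'f' -> no
  pos 6: 'b' -> MATCH
  pos 7: 'h' -> no
  pos 8: 'f' -> no
  pos 9: 'b' -> MATCH
  pos 10: 'g' -> MATCH
  pos 11: 'a' -> MATCH
  pos 12: 'b' -> MATCH
  pos 13: 'g' -> MATCH
Total matches: 8

8


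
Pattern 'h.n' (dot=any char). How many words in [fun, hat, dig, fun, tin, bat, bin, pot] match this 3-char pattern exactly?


Pattern 'h.n' means: starts with 'h', any single char, ends with 'n'.
Checking each word (must be exactly 3 chars):
  'fun' (len=3): no
  'hat' (len=3): no
  'dig' (len=3): no
  'fun' (len=3): no
  'tin' (len=3): no
  'bat' (len=3): no
  'bin' (len=3): no
  'pot' (len=3): no
Matching words: []
Total: 0

0


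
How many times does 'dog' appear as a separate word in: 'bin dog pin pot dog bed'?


Scanning each word for exact match 'dog':
  Word 1: 'bin' -> no
  Word 2: 'dog' -> MATCH
  Word 3: 'pin' -> no
  Word 4: 'pot' -> no
  Word 5: 'dog' -> MATCH
  Word 6: 'bed' -> no
Total matches: 2

2


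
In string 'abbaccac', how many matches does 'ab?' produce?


Pattern 'ab?' matches 'a' optionally followed by 'b'.
String: 'abbaccac'
Scanning left to right for 'a' then checking next char:
  Match 1: 'ab' (a followed by b)
  Match 2: 'a' (a not followed by b)
  Match 3: 'a' (a not followed by b)
Total matches: 3

3


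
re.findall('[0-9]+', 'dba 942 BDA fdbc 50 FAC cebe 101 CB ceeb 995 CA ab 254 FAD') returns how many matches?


Pattern '[0-9]+' finds one or more digits.
Text: 'dba 942 BDA fdbc 50 FAC cebe 101 CB ceeb 995 CA ab 254 FAD'
Scanning for matches:
  Match 1: '942'
  Match 2: '50'
  Match 3: '101'
  Match 4: '995'
  Match 5: '254'
Total matches: 5

5


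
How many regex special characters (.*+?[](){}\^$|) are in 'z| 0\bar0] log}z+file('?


Regex special characters are: . * + ? [ ] ( ) { } \ ^ $ |
Scanning 'z| 0\bar0] log}z+file(':
  pos 1: '|' -> SPECIAL
  pos 4: '\' -> SPECIAL
  pos 9: ']' -> SPECIAL
  pos 14: '}' -> SPECIAL
  pos 16: '+' -> SPECIAL
  pos 21: '(' -> SPECIAL
Special chars found: ['|', '\\', ']', '}', '+', '(']
Total: 6

6


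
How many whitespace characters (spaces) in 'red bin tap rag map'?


\s matches whitespace characters (spaces, tabs, etc.).
Text: 'red bin tap rag map'
This text has 5 words separated by spaces.
Number of spaces = number of words - 1 = 5 - 1 = 4

4


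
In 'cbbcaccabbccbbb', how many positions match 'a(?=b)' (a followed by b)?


Lookahead 'a(?=b)' matches 'a' only when followed by 'b'.
String: 'cbbcaccabbccbbb'
Checking each position where char is 'a':
  pos 4: 'a' -> no (next='c')
  pos 7: 'a' -> MATCH (next='b')
Matching positions: [7]
Count: 1

1


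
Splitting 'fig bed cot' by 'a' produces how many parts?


Splitting by 'a' breaks the string at each occurrence of the separator.
Text: 'fig bed cot'
Parts after split:
  Part 1: 'fig bed cot'
Total parts: 1

1


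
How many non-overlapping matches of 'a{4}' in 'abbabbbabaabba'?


Pattern 'a{4}' matches exactly 4 consecutive a's (greedy, non-overlapping).
String: 'abbabbbabaabba'
Scanning for runs of a's:
  Run at pos 0: 'a' (length 1) -> 0 match(es)
  Run at pos 3: 'a' (length 1) -> 0 match(es)
  Run at pos 7: 'a' (length 1) -> 0 match(es)
  Run at pos 9: 'aa' (length 2) -> 0 match(es)
  Run at pos 13: 'a' (length 1) -> 0 match(es)
Matches found: []
Total: 0

0


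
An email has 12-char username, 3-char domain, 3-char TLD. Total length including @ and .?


An email address has format: username@domain.tld
Username length: 12
'@' character: 1
Domain length: 3
'.' character: 1
TLD length: 3
Total = 12 + 1 + 3 + 1 + 3 = 20

20


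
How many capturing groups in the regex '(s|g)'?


To count capturing groups, count each '(' that starts a group.
Pattern: '(s|g)'
Walking through the pattern:
  Position 0: '(' -> group #1
Total capturing groups: 1

1


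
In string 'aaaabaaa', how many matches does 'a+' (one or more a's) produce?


Pattern 'a+' matches one or more consecutive a's.
String: 'aaaabaaa'
Scanning for runs of a:
  Match 1: 'aaaa' (length 4)
  Match 2: 'aaa' (length 3)
Total matches: 2

2


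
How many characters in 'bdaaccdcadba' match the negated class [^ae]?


Negated class [^ae] matches any char NOT in {a, e}
Scanning 'bdaaccdcadba':
  pos 0: 'b' -> MATCH
  pos 1: 'd' -> MATCH
  pos 2: 'a' -> no (excluded)
  pos 3: 'a' -> no (excluded)
  pos 4: 'c' -> MATCH
  pos 5: 'c' -> MATCH
  pos 6: 'd' -> MATCH
  pos 7: 'c' -> MATCH
  pos 8: 'a' -> no (excluded)
  pos 9: 'd' -> MATCH
  pos 10: 'b' -> MATCH
  pos 11: 'a' -> no (excluded)
Total matches: 8

8


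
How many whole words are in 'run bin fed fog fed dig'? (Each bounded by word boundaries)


Word boundaries (\b) mark the start/end of each word.
Text: 'run bin fed fog fed dig'
Splitting by whitespace:
  Word 1: 'run'
  Word 2: 'bin'
  Word 3: 'fed'
  Word 4: 'fog'
  Word 5: 'fed'
  Word 6: 'dig'
Total whole words: 6

6


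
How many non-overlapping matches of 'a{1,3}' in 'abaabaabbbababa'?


Pattern 'a{1,3}' matches between 1 and 3 consecutive a's (greedy).
String: 'abaabaabbbababa'
Finding runs of a's and applying greedy matching:
  Run at pos 0: 'a' (length 1)
  Run at pos 2: 'aa' (length 2)
  Run at pos 5: 'aa' (length 2)
  Run at pos 10: 'a' (length 1)
  Run at pos 12: 'a' (length 1)
  Run at pos 14: 'a' (length 1)
Matches: ['a', 'aa', 'aa', 'a', 'a', 'a']
Count: 6

6


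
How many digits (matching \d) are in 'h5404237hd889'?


\d matches any digit 0-9.
Scanning 'h5404237hd889':
  pos 1: '5' -> DIGIT
  pos 2: '4' -> DIGIT
  pos 3: '0' -> DIGIT
  pos 4: '4' -> DIGIT
  pos 5: '2' -> DIGIT
  pos 6: '3' -> DIGIT
  pos 7: '7' -> DIGIT
  pos 10: '8' -> DIGIT
  pos 11: '8' -> DIGIT
  pos 12: '9' -> DIGIT
Digits found: ['5', '4', '0', '4', '2', '3', '7', '8', '8', '9']
Total: 10

10


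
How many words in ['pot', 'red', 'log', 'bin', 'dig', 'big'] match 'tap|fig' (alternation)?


Alternation 'tap|fig' matches either 'tap' or 'fig'.
Checking each word:
  'pot' -> no
  'red' -> no
  'log' -> no
  'bin' -> no
  'dig' -> no
  'big' -> no
Matches: []
Count: 0

0


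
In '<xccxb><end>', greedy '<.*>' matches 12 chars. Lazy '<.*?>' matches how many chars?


Greedy '<.*>' tries to match as MUCH as possible.
Lazy '<.*?>' tries to match as LITTLE as possible.

String: '<xccxb><end>'
Greedy '<.*>' starts at first '<' and extends to the LAST '>': '<xccxb><end>' (12 chars)
Lazy '<.*?>' starts at first '<' and stops at the FIRST '>': '<xccxb>' (7 chars)

7


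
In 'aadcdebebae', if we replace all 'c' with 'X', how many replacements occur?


re.sub('c', 'X', text) replaces every occurrence of 'c' with 'X'.
Text: 'aadcdebebae'
Scanning for 'c':
  pos 3: 'c' -> replacement #1
Total replacements: 1

1


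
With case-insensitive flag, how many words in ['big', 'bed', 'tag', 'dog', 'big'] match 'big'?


Case-insensitive matching: compare each word's lowercase form to 'big'.
  'big' -> lower='big' -> MATCH
  'bed' -> lower='bed' -> no
  'tag' -> lower='tag' -> no
  'dog' -> lower='dog' -> no
  'big' -> lower='big' -> MATCH
Matches: ['big', 'big']
Count: 2

2


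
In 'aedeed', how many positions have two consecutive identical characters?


Looking for consecutive identical characters in 'aedeed':
  pos 0-1: 'a' vs 'e' -> different
  pos 1-2: 'e' vs 'd' -> different
  pos 2-3: 'd' vs 'e' -> different
  pos 3-4: 'e' vs 'e' -> MATCH ('ee')
  pos 4-5: 'e' vs 'd' -> different
Consecutive identical pairs: ['ee']
Count: 1

1


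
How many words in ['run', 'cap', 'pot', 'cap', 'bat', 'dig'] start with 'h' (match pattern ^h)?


Pattern ^h anchors to start of word. Check which words begin with 'h':
  'run' -> no
  'cap' -> no
  'pot' -> no
  'cap' -> no
  'bat' -> no
  'dig' -> no
Matching words: []
Count: 0

0


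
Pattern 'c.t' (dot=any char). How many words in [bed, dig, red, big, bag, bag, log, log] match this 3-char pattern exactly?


Pattern 'c.t' means: starts with 'c', any single char, ends with 't'.
Checking each word (must be exactly 3 chars):
  'bed' (len=3): no
  'dig' (len=3): no
  'red' (len=3): no
  'big' (len=3): no
  'bag' (len=3): no
  'bag' (len=3): no
  'log' (len=3): no
  'log' (len=3): no
Matching words: []
Total: 0

0


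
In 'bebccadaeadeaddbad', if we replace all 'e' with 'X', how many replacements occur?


re.sub('e', 'X', text) replaces every occurrence of 'e' with 'X'.
Text: 'bebccadaeadeaddbad'
Scanning for 'e':
  pos 1: 'e' -> replacement #1
  pos 8: 'e' -> replacement #2
  pos 11: 'e' -> replacement #3
Total replacements: 3

3


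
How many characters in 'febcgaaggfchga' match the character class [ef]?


Character class [ef] matches any of: {e, f}
Scanning string 'febcgaaggfchga' character by character:
  pos 0: 'f' -> MATCH
  pos 1: 'e' -> MATCH
  pos 2: 'b' -> no
  pos 3: 'c' -> no
  pos 4: 'g' -> no
  pos 5: 'a' -> no
  pos 6: 'a' -> no
  pos 7: 'g' -> no
  pos 8: 'g' -> no
  pos 9: 'f' -> MATCH
  pos 10: 'c' -> no
  pos 11: 'h' -> no
  pos 12: 'g' -> no
  pos 13: 'a' -> no
Total matches: 3

3


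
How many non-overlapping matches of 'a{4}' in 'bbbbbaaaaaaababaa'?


Pattern 'a{4}' matches exactly 4 consecutive a's (greedy, non-overlapping).
String: 'bbbbbaaaaaaababaa'
Scanning for runs of a's:
  Run at pos 5: 'aaaaaaa' (length 7) -> 1 match(es)
  Run at pos 13: 'a' (length 1) -> 0 match(es)
  Run at pos 15: 'aa' (length 2) -> 0 match(es)
Matches found: ['aaaa']
Total: 1

1


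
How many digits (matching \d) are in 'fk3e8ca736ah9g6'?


\d matches any digit 0-9.
Scanning 'fk3e8ca736ah9g6':
  pos 2: '3' -> DIGIT
  pos 4: '8' -> DIGIT
  pos 7: '7' -> DIGIT
  pos 8: '3' -> DIGIT
  pos 9: '6' -> DIGIT
  pos 12: '9' -> DIGIT
  pos 14: '6' -> DIGIT
Digits found: ['3', '8', '7', '3', '6', '9', '6']
Total: 7

7


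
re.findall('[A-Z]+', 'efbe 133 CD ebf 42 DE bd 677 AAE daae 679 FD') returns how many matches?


Pattern '[A-Z]+' finds one or more uppercase letters.
Text: 'efbe 133 CD ebf 42 DE bd 677 AAE daae 679 FD'
Scanning for matches:
  Match 1: 'CD'
  Match 2: 'DE'
  Match 3: 'AAE'
  Match 4: 'FD'
Total matches: 4

4


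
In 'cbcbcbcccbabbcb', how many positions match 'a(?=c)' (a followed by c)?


Lookahead 'a(?=c)' matches 'a' only when followed by 'c'.
String: 'cbcbcbcccbabbcb'
Checking each position where char is 'a':
  pos 10: 'a' -> no (next='b')
Matching positions: []
Count: 0

0


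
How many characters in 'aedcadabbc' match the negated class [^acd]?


Negated class [^acd] matches any char NOT in {a, c, d}
Scanning 'aedcadabbc':
  pos 0: 'a' -> no (excluded)
  pos 1: 'e' -> MATCH
  pos 2: 'd' -> no (excluded)
  pos 3: 'c' -> no (excluded)
  pos 4: 'a' -> no (excluded)
  pos 5: 'd' -> no (excluded)
  pos 6: 'a' -> no (excluded)
  pos 7: 'b' -> MATCH
  pos 8: 'b' -> MATCH
  pos 9: 'c' -> no (excluded)
Total matches: 3

3


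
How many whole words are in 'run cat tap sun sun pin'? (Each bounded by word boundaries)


Word boundaries (\b) mark the start/end of each word.
Text: 'run cat tap sun sun pin'
Splitting by whitespace:
  Word 1: 'run'
  Word 2: 'cat'
  Word 3: 'tap'
  Word 4: 'sun'
  Word 5: 'sun'
  Word 6: 'pin'
Total whole words: 6

6


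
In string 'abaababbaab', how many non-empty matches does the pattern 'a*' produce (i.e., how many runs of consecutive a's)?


Pattern 'a*' matches zero or more a's. We want non-empty runs of consecutive a's.
String: 'abaababbaab'
Walking through the string to find runs of a's:
  Run 1: positions 0-0 -> 'a'
  Run 2: positions 2-3 -> 'aa'
  Run 3: positions 5-5 -> 'a'
  Run 4: positions 8-9 -> 'aa'
Non-empty runs found: ['a', 'aa', 'a', 'aa']
Count: 4

4


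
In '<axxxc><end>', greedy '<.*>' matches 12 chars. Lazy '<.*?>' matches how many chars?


Greedy '<.*>' tries to match as MUCH as possible.
Lazy '<.*?>' tries to match as LITTLE as possible.

String: '<axxxc><end>'
Greedy '<.*>' starts at first '<' and extends to the LAST '>': '<axxxc><end>' (12 chars)
Lazy '<.*?>' starts at first '<' and stops at the FIRST '>': '<axxxc>' (7 chars)

7


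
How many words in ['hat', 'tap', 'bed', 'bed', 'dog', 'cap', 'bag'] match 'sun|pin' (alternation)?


Alternation 'sun|pin' matches either 'sun' or 'pin'.
Checking each word:
  'hat' -> no
  'tap' -> no
  'bed' -> no
  'bed' -> no
  'dog' -> no
  'cap' -> no
  'bag' -> no
Matches: []
Count: 0

0


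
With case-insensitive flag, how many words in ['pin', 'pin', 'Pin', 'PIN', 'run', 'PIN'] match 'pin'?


Case-insensitive matching: compare each word's lowercase form to 'pin'.
  'pin' -> lower='pin' -> MATCH
  'pin' -> lower='pin' -> MATCH
  'Pin' -> lower='pin' -> MATCH
  'PIN' -> lower='pin' -> MATCH
  'run' -> lower='run' -> no
  'PIN' -> lower='pin' -> MATCH
Matches: ['pin', 'pin', 'Pin', 'PIN', 'PIN']
Count: 5

5


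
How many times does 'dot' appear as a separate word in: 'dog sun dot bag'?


Scanning each word for exact match 'dot':
  Word 1: 'dog' -> no
  Word 2: 'sun' -> no
  Word 3: 'dot' -> MATCH
  Word 4: 'bag' -> no
Total matches: 1

1


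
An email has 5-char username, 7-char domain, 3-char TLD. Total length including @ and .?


An email address has format: username@domain.tld
Username length: 5
'@' character: 1
Domain length: 7
'.' character: 1
TLD length: 3
Total = 5 + 1 + 7 + 1 + 3 = 17

17


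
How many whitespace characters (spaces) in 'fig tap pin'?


\s matches whitespace characters (spaces, tabs, etc.).
Text: 'fig tap pin'
This text has 3 words separated by spaces.
Number of spaces = number of words - 1 = 3 - 1 = 2

2


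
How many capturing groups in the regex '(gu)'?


To count capturing groups, count each '(' that starts a group.
Pattern: '(gu)'
Walking through the pattern:
  Position 0: '(' -> group #1
Total capturing groups: 1

1


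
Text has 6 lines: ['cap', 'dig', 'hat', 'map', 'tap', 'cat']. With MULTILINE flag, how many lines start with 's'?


With MULTILINE flag, ^ matches the start of each line.
Lines: ['cap', 'dig', 'hat', 'map', 'tap', 'cat']
Checking which lines start with 's':
  Line 1: 'cap' -> no
  Line 2: 'dig' -> no
  Line 3: 'hat' -> no
  Line 4: 'map' -> no
  Line 5: 'tap' -> no
  Line 6: 'cat' -> no
Matching lines: []
Count: 0

0


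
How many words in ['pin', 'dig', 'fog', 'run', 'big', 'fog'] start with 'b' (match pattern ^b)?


Pattern ^b anchors to start of word. Check which words begin with 'b':
  'pin' -> no
  'dig' -> no
  'fog' -> no
  'run' -> no
  'big' -> MATCH (starts with 'b')
  'fog' -> no
Matching words: ['big']
Count: 1

1


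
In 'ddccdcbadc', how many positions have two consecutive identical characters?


Looking for consecutive identical characters in 'ddccdcbadc':
  pos 0-1: 'd' vs 'd' -> MATCH ('dd')
  pos 1-2: 'd' vs 'c' -> different
  pos 2-3: 'c' vs 'c' -> MATCH ('cc')
  pos 3-4: 'c' vs 'd' -> different
  pos 4-5: 'd' vs 'c' -> different
  pos 5-6: 'c' vs 'b' -> different
  pos 6-7: 'b' vs 'a' -> different
  pos 7-8: 'a' vs 'd' -> different
  pos 8-9: 'd' vs 'c' -> different
Consecutive identical pairs: ['dd', 'cc']
Count: 2

2


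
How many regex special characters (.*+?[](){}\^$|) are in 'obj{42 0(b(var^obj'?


Regex special characters are: . * + ? [ ] ( ) { } \ ^ $ |
Scanning 'obj{42 0(b(var^obj':
  pos 3: '{' -> SPECIAL
  pos 8: '(' -> SPECIAL
  pos 10: '(' -> SPECIAL
  pos 14: '^' -> SPECIAL
Special chars found: ['{', '(', '(', '^']
Total: 4

4


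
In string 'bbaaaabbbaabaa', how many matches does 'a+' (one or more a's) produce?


Pattern 'a+' matches one or more consecutive a's.
String: 'bbaaaabbbaabaa'
Scanning for runs of a:
  Match 1: 'aaaa' (length 4)
  Match 2: 'aa' (length 2)
  Match 3: 'aa' (length 2)
Total matches: 3

3


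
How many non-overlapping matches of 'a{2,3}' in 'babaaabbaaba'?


Pattern 'a{2,3}' matches between 2 and 3 consecutive a's (greedy).
String: 'babaaabbaaba'
Finding runs of a's and applying greedy matching:
  Run at pos 1: 'a' (length 1)
  Run at pos 3: 'aaa' (length 3)
  Run at pos 8: 'aa' (length 2)
  Run at pos 11: 'a' (length 1)
Matches: ['aaa', 'aa']
Count: 2

2


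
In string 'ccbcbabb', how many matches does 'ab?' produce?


Pattern 'ab?' matches 'a' optionally followed by 'b'.
String: 'ccbcbabb'
Scanning left to right for 'a' then checking next char:
  Match 1: 'ab' (a followed by b)
Total matches: 1

1


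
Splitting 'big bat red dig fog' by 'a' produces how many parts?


Splitting by 'a' breaks the string at each occurrence of the separator.
Text: 'big bat red dig fog'
Parts after split:
  Part 1: 'big b'
  Part 2: 't red dig fog'
Total parts: 2

2


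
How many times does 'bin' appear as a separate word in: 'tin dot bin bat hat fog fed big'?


Scanning each word for exact match 'bin':
  Word 1: 'tin' -> no
  Word 2: 'dot' -> no
  Word 3: 'bin' -> MATCH
  Word 4: 'bat' -> no
  Word 5: 'hat' -> no
  Word 6: 'fog' -> no
  Word 7: 'fed' -> no
  Word 8: 'big' -> no
Total matches: 1

1


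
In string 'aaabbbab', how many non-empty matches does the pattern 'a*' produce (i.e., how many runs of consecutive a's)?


Pattern 'a*' matches zero or more a's. We want non-empty runs of consecutive a's.
String: 'aaabbbab'
Walking through the string to find runs of a's:
  Run 1: positions 0-2 -> 'aaa'
  Run 2: positions 6-6 -> 'a'
Non-empty runs found: ['aaa', 'a']
Count: 2

2


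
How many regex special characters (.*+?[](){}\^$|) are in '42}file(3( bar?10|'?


Regex special characters are: . * + ? [ ] ( ) { } \ ^ $ |
Scanning '42}file(3( bar?10|':
  pos 2: '}' -> SPECIAL
  pos 7: '(' -> SPECIAL
  pos 9: '(' -> SPECIAL
  pos 14: '?' -> SPECIAL
  pos 17: '|' -> SPECIAL
Special chars found: ['}', '(', '(', '?', '|']
Total: 5

5


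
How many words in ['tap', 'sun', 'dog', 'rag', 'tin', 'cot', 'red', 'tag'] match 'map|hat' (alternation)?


Alternation 'map|hat' matches either 'map' or 'hat'.
Checking each word:
  'tap' -> no
  'sun' -> no
  'dog' -> no
  'rag' -> no
  'tin' -> no
  'cot' -> no
  'red' -> no
  'tag' -> no
Matches: []
Count: 0

0


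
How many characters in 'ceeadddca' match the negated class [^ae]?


Negated class [^ae] matches any char NOT in {a, e}
Scanning 'ceeadddca':
  pos 0: 'c' -> MATCH
  pos 1: 'e' -> no (excluded)
  pos 2: 'e' -> no (excluded)
  pos 3: 'a' -> no (excluded)
  pos 4: 'd' -> MATCH
  pos 5: 'd' -> MATCH
  pos 6: 'd' -> MATCH
  pos 7: 'c' -> MATCH
  pos 8: 'a' -> no (excluded)
Total matches: 5

5


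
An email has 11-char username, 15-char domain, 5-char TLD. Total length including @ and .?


An email address has format: username@domain.tld
Username length: 11
'@' character: 1
Domain length: 15
'.' character: 1
TLD length: 5
Total = 11 + 1 + 15 + 1 + 5 = 33

33


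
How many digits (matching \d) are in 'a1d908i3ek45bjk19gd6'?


\d matches any digit 0-9.
Scanning 'a1d908i3ek45bjk19gd6':
  pos 1: '1' -> DIGIT
  pos 3: '9' -> DIGIT
  pos 4: '0' -> DIGIT
  pos 5: '8' -> DIGIT
  pos 7: '3' -> DIGIT
  pos 10: '4' -> DIGIT
  pos 11: '5' -> DIGIT
  pos 15: '1' -> DIGIT
  pos 16: '9' -> DIGIT
  pos 19: '6' -> DIGIT
Digits found: ['1', '9', '0', '8', '3', '4', '5', '1', '9', '6']
Total: 10

10


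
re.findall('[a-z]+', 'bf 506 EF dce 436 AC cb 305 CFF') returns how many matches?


Pattern '[a-z]+' finds one or more lowercase letters.
Text: 'bf 506 EF dce 436 AC cb 305 CFF'
Scanning for matches:
  Match 1: 'bf'
  Match 2: 'dce'
  Match 3: 'cb'
Total matches: 3

3


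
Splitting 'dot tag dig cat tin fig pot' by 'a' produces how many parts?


Splitting by 'a' breaks the string at each occurrence of the separator.
Text: 'dot tag dig cat tin fig pot'
Parts after split:
  Part 1: 'dot t'
  Part 2: 'g dig c'
  Part 3: 't tin fig pot'
Total parts: 3

3


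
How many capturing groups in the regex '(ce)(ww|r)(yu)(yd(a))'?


To count capturing groups, count each '(' that starts a group.
Pattern: '(ce)(ww|r)(yu)(yd(a))'
Walking through the pattern:
  Position 0: '(' -> group #1
  Position 4: '(' -> group #2
  Position 10: '(' -> group #3
  Position 14: '(' -> group #4
  Position 17: '(' -> group #5
Total capturing groups: 5

5


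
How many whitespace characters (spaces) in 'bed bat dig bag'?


\s matches whitespace characters (spaces, tabs, etc.).
Text: 'bed bat dig bag'
This text has 4 words separated by spaces.
Number of spaces = number of words - 1 = 4 - 1 = 3

3


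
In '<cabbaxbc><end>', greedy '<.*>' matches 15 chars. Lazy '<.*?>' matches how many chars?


Greedy '<.*>' tries to match as MUCH as possible.
Lazy '<.*?>' tries to match as LITTLE as possible.

String: '<cabbaxbc><end>'
Greedy '<.*>' starts at first '<' and extends to the LAST '>': '<cabbaxbc><end>' (15 chars)
Lazy '<.*?>' starts at first '<' and stops at the FIRST '>': '<cabbaxbc>' (10 chars)

10


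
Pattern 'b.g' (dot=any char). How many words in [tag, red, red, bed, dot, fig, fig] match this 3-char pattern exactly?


Pattern 'b.g' means: starts with 'b', any single char, ends with 'g'.
Checking each word (must be exactly 3 chars):
  'tag' (len=3): no
  'red' (len=3): no
  'red' (len=3): no
  'bed' (len=3): no
  'dot' (len=3): no
  'fig' (len=3): no
  'fig' (len=3): no
Matching words: []
Total: 0

0


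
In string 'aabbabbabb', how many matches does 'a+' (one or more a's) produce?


Pattern 'a+' matches one or more consecutive a's.
String: 'aabbabbabb'
Scanning for runs of a:
  Match 1: 'aa' (length 2)
  Match 2: 'a' (length 1)
  Match 3: 'a' (length 1)
Total matches: 3

3


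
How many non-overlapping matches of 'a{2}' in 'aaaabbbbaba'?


Pattern 'a{2}' matches exactly 2 consecutive a's (greedy, non-overlapping).
String: 'aaaabbbbaba'
Scanning for runs of a's:
  Run at pos 0: 'aaaa' (length 4) -> 2 match(es)
  Run at pos 8: 'a' (length 1) -> 0 match(es)
  Run at pos 10: 'a' (length 1) -> 0 match(es)
Matches found: ['aa', 'aa']
Total: 2

2


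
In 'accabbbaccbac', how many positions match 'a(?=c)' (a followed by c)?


Lookahead 'a(?=c)' matches 'a' only when followed by 'c'.
String: 'accabbbaccbac'
Checking each position where char is 'a':
  pos 0: 'a' -> MATCH (next='c')
  pos 3: 'a' -> no (next='b')
  pos 7: 'a' -> MATCH (next='c')
  pos 11: 'a' -> MATCH (next='c')
Matching positions: [0, 7, 11]
Count: 3

3


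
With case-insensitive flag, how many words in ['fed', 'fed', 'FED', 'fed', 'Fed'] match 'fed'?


Case-insensitive matching: compare each word's lowercase form to 'fed'.
  'fed' -> lower='fed' -> MATCH
  'fed' -> lower='fed' -> MATCH
  'FED' -> lower='fed' -> MATCH
  'fed' -> lower='fed' -> MATCH
  'Fed' -> lower='fed' -> MATCH
Matches: ['fed', 'fed', 'FED', 'fed', 'Fed']
Count: 5

5


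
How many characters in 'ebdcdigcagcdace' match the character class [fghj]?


Character class [fghj] matches any of: {f, g, h, j}
Scanning string 'ebdcdigcagcdace' character by character:
  pos 0: 'e' -> no
  pos 1: 'b' -> no
  pos 2: 'd' -> no
  pos 3: 'c' -> no
  pos 4: 'd' -> no
  pos 5: 'i' -> no
  pos 6: 'g' -> MATCH
  pos 7: 'c' -> no
  pos 8: 'a' -> no
  pos 9: 'g' -> MATCH
  pos 10: 'c' -> no
  pos 11: 'd' -> no
  pos 12: 'a' -> no
  pos 13: 'c' -> no
  pos 14: 'e' -> no
Total matches: 2

2


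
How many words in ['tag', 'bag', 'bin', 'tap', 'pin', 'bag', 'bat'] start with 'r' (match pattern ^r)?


Pattern ^r anchors to start of word. Check which words begin with 'r':
  'tag' -> no
  'bag' -> no
  'bin' -> no
  'tap' -> no
  'pin' -> no
  'bag' -> no
  'bat' -> no
Matching words: []
Count: 0

0


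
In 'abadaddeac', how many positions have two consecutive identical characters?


Looking for consecutive identical characters in 'abadaddeac':
  pos 0-1: 'a' vs 'b' -> different
  pos 1-2: 'b' vs 'a' -> different
  pos 2-3: 'a' vs 'd' -> different
  pos 3-4: 'd' vs 'a' -> different
  pos 4-5: 'a' vs 'd' -> different
  pos 5-6: 'd' vs 'd' -> MATCH ('dd')
  pos 6-7: 'd' vs 'e' -> different
  pos 7-8: 'e' vs 'a' -> different
  pos 8-9: 'a' vs 'c' -> different
Consecutive identical pairs: ['dd']
Count: 1

1


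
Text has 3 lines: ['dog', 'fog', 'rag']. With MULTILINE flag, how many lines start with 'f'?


With MULTILINE flag, ^ matches the start of each line.
Lines: ['dog', 'fog', 'rag']
Checking which lines start with 'f':
  Line 1: 'dog' -> no
  Line 2: 'fog' -> MATCH
  Line 3: 'rag' -> no
Matching lines: ['fog']
Count: 1

1


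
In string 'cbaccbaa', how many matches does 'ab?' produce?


Pattern 'ab?' matches 'a' optionally followed by 'b'.
String: 'cbaccbaa'
Scanning left to right for 'a' then checking next char:
  Match 1: 'a' (a not followed by b)
  Match 2: 'a' (a not followed by b)
  Match 3: 'a' (a not followed by b)
Total matches: 3

3


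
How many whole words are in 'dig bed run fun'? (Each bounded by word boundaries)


Word boundaries (\b) mark the start/end of each word.
Text: 'dig bed run fun'
Splitting by whitespace:
  Word 1: 'dig'
  Word 2: 'bed'
  Word 3: 'run'
  Word 4: 'fun'
Total whole words: 4

4


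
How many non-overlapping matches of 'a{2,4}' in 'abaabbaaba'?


Pattern 'a{2,4}' matches between 2 and 4 consecutive a's (greedy).
String: 'abaabbaaba'
Finding runs of a's and applying greedy matching:
  Run at pos 0: 'a' (length 1)
  Run at pos 2: 'aa' (length 2)
  Run at pos 6: 'aa' (length 2)
  Run at pos 9: 'a' (length 1)
Matches: ['aa', 'aa']
Count: 2

2


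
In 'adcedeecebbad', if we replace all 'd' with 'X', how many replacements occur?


re.sub('d', 'X', text) replaces every occurrence of 'd' with 'X'.
Text: 'adcedeecebbad'
Scanning for 'd':
  pos 1: 'd' -> replacement #1
  pos 4: 'd' -> replacement #2
  pos 12: 'd' -> replacement #3
Total replacements: 3

3


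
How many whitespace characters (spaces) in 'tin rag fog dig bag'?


\s matches whitespace characters (spaces, tabs, etc.).
Text: 'tin rag fog dig bag'
This text has 5 words separated by spaces.
Number of spaces = number of words - 1 = 5 - 1 = 4

4


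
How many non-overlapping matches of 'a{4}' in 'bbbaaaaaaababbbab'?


Pattern 'a{4}' matches exactly 4 consecutive a's (greedy, non-overlapping).
String: 'bbbaaaaaaababbbab'
Scanning for runs of a's:
  Run at pos 3: 'aaaaaaa' (length 7) -> 1 match(es)
  Run at pos 11: 'a' (length 1) -> 0 match(es)
  Run at pos 15: 'a' (length 1) -> 0 match(es)
Matches found: ['aaaa']
Total: 1

1


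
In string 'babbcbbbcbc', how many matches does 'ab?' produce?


Pattern 'ab?' matches 'a' optionally followed by 'b'.
String: 'babbcbbbcbc'
Scanning left to right for 'a' then checking next char:
  Match 1: 'ab' (a followed by b)
Total matches: 1

1


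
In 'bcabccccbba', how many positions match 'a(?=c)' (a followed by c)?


Lookahead 'a(?=c)' matches 'a' only when followed by 'c'.
String: 'bcabccccbba'
Checking each position where char is 'a':
  pos 2: 'a' -> no (next='b')
Matching positions: []
Count: 0

0


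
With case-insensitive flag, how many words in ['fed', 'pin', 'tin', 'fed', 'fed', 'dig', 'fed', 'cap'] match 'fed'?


Case-insensitive matching: compare each word's lowercase form to 'fed'.
  'fed' -> lower='fed' -> MATCH
  'pin' -> lower='pin' -> no
  'tin' -> lower='tin' -> no
  'fed' -> lower='fed' -> MATCH
  'fed' -> lower='fed' -> MATCH
  'dig' -> lower='dig' -> no
  'fed' -> lower='fed' -> MATCH
  'cap' -> lower='cap' -> no
Matches: ['fed', 'fed', 'fed', 'fed']
Count: 4

4


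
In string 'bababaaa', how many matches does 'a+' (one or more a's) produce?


Pattern 'a+' matches one or more consecutive a's.
String: 'bababaaa'
Scanning for runs of a:
  Match 1: 'a' (length 1)
  Match 2: 'a' (length 1)
  Match 3: 'aaa' (length 3)
Total matches: 3

3


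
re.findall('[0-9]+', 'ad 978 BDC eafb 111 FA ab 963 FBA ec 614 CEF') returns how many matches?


Pattern '[0-9]+' finds one or more digits.
Text: 'ad 978 BDC eafb 111 FA ab 963 FBA ec 614 CEF'
Scanning for matches:
  Match 1: '978'
  Match 2: '111'
  Match 3: '963'
  Match 4: '614'
Total matches: 4

4


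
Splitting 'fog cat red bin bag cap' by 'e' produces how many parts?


Splitting by 'e' breaks the string at each occurrence of the separator.
Text: 'fog cat red bin bag cap'
Parts after split:
  Part 1: 'fog cat r'
  Part 2: 'd bin bag cap'
Total parts: 2

2


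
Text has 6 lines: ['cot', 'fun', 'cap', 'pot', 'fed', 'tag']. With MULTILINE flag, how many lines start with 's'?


With MULTILINE flag, ^ matches the start of each line.
Lines: ['cot', 'fun', 'cap', 'pot', 'fed', 'tag']
Checking which lines start with 's':
  Line 1: 'cot' -> no
  Line 2: 'fun' -> no
  Line 3: 'cap' -> no
  Line 4: 'pot' -> no
  Line 5: 'fed' -> no
  Line 6: 'tag' -> no
Matching lines: []
Count: 0

0


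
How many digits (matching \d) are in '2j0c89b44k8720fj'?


\d matches any digit 0-9.
Scanning '2j0c89b44k8720fj':
  pos 0: '2' -> DIGIT
  pos 2: '0' -> DIGIT
  pos 4: '8' -> DIGIT
  pos 5: '9' -> DIGIT
  pos 7: '4' -> DIGIT
  pos 8: '4' -> DIGIT
  pos 10: '8' -> DIGIT
  pos 11: '7' -> DIGIT
  pos 12: '2' -> DIGIT
  pos 13: '0' -> DIGIT
Digits found: ['2', '0', '8', '9', '4', '4', '8', '7', '2', '0']
Total: 10

10


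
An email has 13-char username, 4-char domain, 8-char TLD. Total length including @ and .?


An email address has format: username@domain.tld
Username length: 13
'@' character: 1
Domain length: 4
'.' character: 1
TLD length: 8
Total = 13 + 1 + 4 + 1 + 8 = 27

27


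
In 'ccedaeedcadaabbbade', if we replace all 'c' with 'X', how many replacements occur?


re.sub('c', 'X', text) replaces every occurrence of 'c' with 'X'.
Text: 'ccedaeedcadaabbbade'
Scanning for 'c':
  pos 0: 'c' -> replacement #1
  pos 1: 'c' -> replacement #2
  pos 8: 'c' -> replacement #3
Total replacements: 3

3


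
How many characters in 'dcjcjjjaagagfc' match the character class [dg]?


Character class [dg] matches any of: {d, g}
Scanning string 'dcjcjjjaagagfc' character by character:
  pos 0: 'd' -> MATCH
  pos 1: 'c' -> no
  pos 2: 'j' -> no
  pos 3: 'c' -> no
  pos 4: 'j' -> no
  pos 5: 'j' -> no
  pos 6: 'j' -> no
  pos 7: 'a' -> no
  pos 8: 'a' -> no
  pos 9: 'g' -> MATCH
  pos 10: 'a' -> no
  pos 11: 'g' -> MATCH
  pos 12: 'f' -> no
  pos 13: 'c' -> no
Total matches: 3

3


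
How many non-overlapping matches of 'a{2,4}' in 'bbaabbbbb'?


Pattern 'a{2,4}' matches between 2 and 4 consecutive a's (greedy).
String: 'bbaabbbbb'
Finding runs of a's and applying greedy matching:
  Run at pos 2: 'aa' (length 2)
Matches: ['aa']
Count: 1

1


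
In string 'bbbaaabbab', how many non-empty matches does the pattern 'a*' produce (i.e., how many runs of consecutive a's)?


Pattern 'a*' matches zero or more a's. We want non-empty runs of consecutive a's.
String: 'bbbaaabbab'
Walking through the string to find runs of a's:
  Run 1: positions 3-5 -> 'aaa'
  Run 2: positions 8-8 -> 'a'
Non-empty runs found: ['aaa', 'a']
Count: 2

2


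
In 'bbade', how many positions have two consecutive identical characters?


Looking for consecutive identical characters in 'bbade':
  pos 0-1: 'b' vs 'b' -> MATCH ('bb')
  pos 1-2: 'b' vs 'a' -> different
  pos 2-3: 'a' vs 'd' -> different
  pos 3-4: 'd' vs 'e' -> different
Consecutive identical pairs: ['bb']
Count: 1

1


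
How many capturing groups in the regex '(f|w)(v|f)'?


To count capturing groups, count each '(' that starts a group.
Pattern: '(f|w)(v|f)'
Walking through the pattern:
  Position 0: '(' -> group #1
  Position 5: '(' -> group #2
Total capturing groups: 2

2


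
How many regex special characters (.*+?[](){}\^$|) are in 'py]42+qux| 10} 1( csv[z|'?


Regex special characters are: . * + ? [ ] ( ) { } \ ^ $ |
Scanning 'py]42+qux| 10} 1( csv[z|':
  pos 2: ']' -> SPECIAL
  pos 5: '+' -> SPECIAL
  pos 9: '|' -> SPECIAL
  pos 13: '}' -> SPECIAL
  pos 16: '(' -> SPECIAL
  pos 21: '[' -> SPECIAL
  pos 23: '|' -> SPECIAL
Special chars found: [']', '+', '|', '}', '(', '[', '|']
Total: 7

7


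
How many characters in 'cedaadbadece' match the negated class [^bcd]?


Negated class [^bcd] matches any char NOT in {b, c, d}
Scanning 'cedaadbadece':
  pos 0: 'c' -> no (excluded)
  pos 1: 'e' -> MATCH
  pos 2: 'd' -> no (excluded)
  pos 3: 'a' -> MATCH
  pos 4: 'a' -> MATCH
  pos 5: 'd' -> no (excluded)
  pos 6: 'b' -> no (excluded)
  pos 7: 'a' -> MATCH
  pos 8: 'd' -> no (excluded)
  pos 9: 'e' -> MATCH
  pos 10: 'c' -> no (excluded)
  pos 11: 'e' -> MATCH
Total matches: 6

6


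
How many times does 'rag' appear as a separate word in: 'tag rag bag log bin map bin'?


Scanning each word for exact match 'rag':
  Word 1: 'tag' -> no
  Word 2: 'rag' -> MATCH
  Word 3: 'bag' -> no
  Word 4: 'log' -> no
  Word 5: 'bin' -> no
  Word 6: 'map' -> no
  Word 7: 'bin' -> no
Total matches: 1

1


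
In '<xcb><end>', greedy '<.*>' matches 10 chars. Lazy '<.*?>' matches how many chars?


Greedy '<.*>' tries to match as MUCH as possible.
Lazy '<.*?>' tries to match as LITTLE as possible.

String: '<xcb><end>'
Greedy '<.*>' starts at first '<' and extends to the LAST '>': '<xcb><end>' (10 chars)
Lazy '<.*?>' starts at first '<' and stops at the FIRST '>': '<xcb>' (5 chars)

5


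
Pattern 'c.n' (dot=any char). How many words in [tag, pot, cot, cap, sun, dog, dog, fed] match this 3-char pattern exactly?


Pattern 'c.n' means: starts with 'c', any single char, ends with 'n'.
Checking each word (must be exactly 3 chars):
  'tag' (len=3): no
  'pot' (len=3): no
  'cot' (len=3): no
  'cap' (len=3): no
  'sun' (len=3): no
  'dog' (len=3): no
  'dog' (len=3): no
  'fed' (len=3): no
Matching words: []
Total: 0

0


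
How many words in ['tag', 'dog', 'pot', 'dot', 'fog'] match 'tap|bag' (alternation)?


Alternation 'tap|bag' matches either 'tap' or 'bag'.
Checking each word:
  'tag' -> no
  'dog' -> no
  'pot' -> no
  'dot' -> no
  'fog' -> no
Matches: []
Count: 0

0


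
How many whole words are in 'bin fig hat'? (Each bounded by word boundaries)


Word boundaries (\b) mark the start/end of each word.
Text: 'bin fig hat'
Splitting by whitespace:
  Word 1: 'bin'
  Word 2: 'fig'
  Word 3: 'hat'
Total whole words: 3

3


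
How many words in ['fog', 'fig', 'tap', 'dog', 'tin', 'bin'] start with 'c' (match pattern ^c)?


Pattern ^c anchors to start of word. Check which words begin with 'c':
  'fog' -> no
  'fig' -> no
  'tap' -> no
  'dog' -> no
  'tin' -> no
  'bin' -> no
Matching words: []
Count: 0

0


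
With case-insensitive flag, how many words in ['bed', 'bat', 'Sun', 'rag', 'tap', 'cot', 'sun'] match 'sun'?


Case-insensitive matching: compare each word's lowercase form to 'sun'.
  'bed' -> lower='bed' -> no
  'bat' -> lower='bat' -> no
  'Sun' -> lower='sun' -> MATCH
  'rag' -> lower='rag' -> no
  'tap' -> lower='tap' -> no
  'cot' -> lower='cot' -> no
  'sun' -> lower='sun' -> MATCH
Matches: ['Sun', 'sun']
Count: 2

2


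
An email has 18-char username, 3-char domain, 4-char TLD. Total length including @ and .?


An email address has format: username@domain.tld
Username length: 18
'@' character: 1
Domain length: 3
'.' character: 1
TLD length: 4
Total = 18 + 1 + 3 + 1 + 4 = 27

27


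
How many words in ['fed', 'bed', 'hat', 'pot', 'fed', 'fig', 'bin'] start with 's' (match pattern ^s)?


Pattern ^s anchors to start of word. Check which words begin with 's':
  'fed' -> no
  'bed' -> no
  'hat' -> no
  'pot' -> no
  'fed' -> no
  'fig' -> no
  'bin' -> no
Matching words: []
Count: 0

0


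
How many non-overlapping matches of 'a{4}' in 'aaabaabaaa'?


Pattern 'a{4}' matches exactly 4 consecutive a's (greedy, non-overlapping).
String: 'aaabaabaaa'
Scanning for runs of a's:
  Run at pos 0: 'aaa' (length 3) -> 0 match(es)
  Run at pos 4: 'aa' (length 2) -> 0 match(es)
  Run at pos 7: 'aaa' (length 3) -> 0 match(es)
Matches found: []
Total: 0

0


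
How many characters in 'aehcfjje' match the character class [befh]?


Character class [befh] matches any of: {b, e, f, h}
Scanning string 'aehcfjje' character by character:
  pos 0: 'a' -> no
  pos 1: 'e' -> MATCH
  pos 2: 'h' -> MATCH
  pos 3: 'c' -> no
  pos 4: 'f' -> MATCH
  pos 5: 'j' -> no
  pos 6: 'j' -> no
  pos 7: 'e' -> MATCH
Total matches: 4

4


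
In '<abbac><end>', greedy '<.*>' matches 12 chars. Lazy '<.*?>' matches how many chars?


Greedy '<.*>' tries to match as MUCH as possible.
Lazy '<.*?>' tries to match as LITTLE as possible.

String: '<abbac><end>'
Greedy '<.*>' starts at first '<' and extends to the LAST '>': '<abbac><end>' (12 chars)
Lazy '<.*?>' starts at first '<' and stops at the FIRST '>': '<abbac>' (7 chars)

7


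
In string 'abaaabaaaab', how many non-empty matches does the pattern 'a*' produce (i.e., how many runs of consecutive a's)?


Pattern 'a*' matches zero or more a's. We want non-empty runs of consecutive a's.
String: 'abaaabaaaab'
Walking through the string to find runs of a's:
  Run 1: positions 0-0 -> 'a'
  Run 2: positions 2-4 -> 'aaa'
  Run 3: positions 6-9 -> 'aaaa'
Non-empty runs found: ['a', 'aaa', 'aaaa']
Count: 3

3


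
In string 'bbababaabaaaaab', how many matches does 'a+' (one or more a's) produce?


Pattern 'a+' matches one or more consecutive a's.
String: 'bbababaabaaaaab'
Scanning for runs of a:
  Match 1: 'a' (length 1)
  Match 2: 'a' (length 1)
  Match 3: 'aa' (length 2)
  Match 4: 'aaaaa' (length 5)
Total matches: 4

4


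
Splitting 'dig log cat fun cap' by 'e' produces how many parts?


Splitting by 'e' breaks the string at each occurrence of the separator.
Text: 'dig log cat fun cap'
Parts after split:
  Part 1: 'dig log cat fun cap'
Total parts: 1

1


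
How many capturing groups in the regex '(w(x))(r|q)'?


To count capturing groups, count each '(' that starts a group.
Pattern: '(w(x))(r|q)'
Walking through the pattern:
  Position 0: '(' -> group #1
  Position 2: '(' -> group #2
  Position 6: '(' -> group #3
Total capturing groups: 3

3


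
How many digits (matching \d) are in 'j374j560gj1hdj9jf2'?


\d matches any digit 0-9.
Scanning 'j374j560gj1hdj9jf2':
  pos 1: '3' -> DIGIT
  pos 2: '7' -> DIGIT
  pos 3: '4' -> DIGIT
  pos 5: '5' -> DIGIT
  pos 6: '6' -> DIGIT
  pos 7: '0' -> DIGIT
  pos 10: '1' -> DIGIT
  pos 14: '9' -> DIGIT
  pos 17: '2' -> DIGIT
Digits found: ['3', '7', '4', '5', '6', '0', '1', '9', '2']
Total: 9

9


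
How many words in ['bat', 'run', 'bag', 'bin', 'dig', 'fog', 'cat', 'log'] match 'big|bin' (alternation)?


Alternation 'big|bin' matches either 'big' or 'bin'.
Checking each word:
  'bat' -> no
  'run' -> no
  'bag' -> no
  'bin' -> MATCH
  'dig' -> no
  'fog' -> no
  'cat' -> no
  'log' -> no
Matches: ['bin']
Count: 1

1


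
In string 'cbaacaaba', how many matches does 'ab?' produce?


Pattern 'ab?' matches 'a' optionally followed by 'b'.
String: 'cbaacaaba'
Scanning left to right for 'a' then checking next char:
  Match 1: 'a' (a not followed by b)
  Match 2: 'a' (a not followed by b)
  Match 3: 'a' (a not followed by b)
  Match 4: 'ab' (a followed by b)
  Match 5: 'a' (a not followed by b)
Total matches: 5

5


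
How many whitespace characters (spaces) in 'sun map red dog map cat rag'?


\s matches whitespace characters (spaces, tabs, etc.).
Text: 'sun map red dog map cat rag'
This text has 7 words separated by spaces.
Number of spaces = number of words - 1 = 7 - 1 = 6

6


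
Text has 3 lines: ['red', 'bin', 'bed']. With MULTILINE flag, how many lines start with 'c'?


With MULTILINE flag, ^ matches the start of each line.
Lines: ['red', 'bin', 'bed']
Checking which lines start with 'c':
  Line 1: 'red' -> no
  Line 2: 'bin' -> no
  Line 3: 'bed' -> no
Matching lines: []
Count: 0

0
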